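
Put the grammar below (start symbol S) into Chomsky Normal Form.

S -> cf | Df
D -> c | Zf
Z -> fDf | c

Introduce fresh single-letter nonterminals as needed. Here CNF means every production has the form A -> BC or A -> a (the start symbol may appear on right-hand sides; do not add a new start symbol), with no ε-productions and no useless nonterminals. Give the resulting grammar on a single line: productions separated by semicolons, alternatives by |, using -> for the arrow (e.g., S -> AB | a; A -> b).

No ε-productions.
No unit productions to eliminate.
TERM: introduce B -> c, A -> f and substitute in every rule of length ≥2.
BIN: Z -> ADA becomes Z -> AC, C -> DA.

S -> BA | DA; A -> f; B -> c; C -> DA; D -> c | ZA; Z -> c | AC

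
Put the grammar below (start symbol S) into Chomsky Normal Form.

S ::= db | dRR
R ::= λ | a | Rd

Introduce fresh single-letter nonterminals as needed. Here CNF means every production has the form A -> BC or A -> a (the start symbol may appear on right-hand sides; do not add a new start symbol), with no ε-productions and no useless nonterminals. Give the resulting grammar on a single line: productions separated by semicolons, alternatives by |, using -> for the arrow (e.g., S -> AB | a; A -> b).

S -> d | AB | AC | AR; A -> d; B -> b; C -> RR; R -> a | d | RA

Nullable: {R}; after ε-elimination: S -> d | dR | db | dRR; R -> a | d | Rd.
No unit productions to eliminate.
TERM: introduce B -> b, A -> d and substitute in every rule of length ≥2.
BIN: S -> ARR becomes S -> AC, C -> RR.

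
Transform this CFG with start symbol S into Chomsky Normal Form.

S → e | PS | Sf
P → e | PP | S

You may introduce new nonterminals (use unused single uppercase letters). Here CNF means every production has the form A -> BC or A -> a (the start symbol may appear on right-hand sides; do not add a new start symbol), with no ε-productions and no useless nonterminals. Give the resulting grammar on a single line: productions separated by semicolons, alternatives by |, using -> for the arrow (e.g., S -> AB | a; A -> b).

S -> e | PS | SA; A -> f; P -> e | PP | PS | SA

No ε-productions.
After unit-elimination: S -> e | PS | Sf; P -> e | PP | PS | Sf.
TERM: introduce A -> f and substitute in every rule of length ≥2.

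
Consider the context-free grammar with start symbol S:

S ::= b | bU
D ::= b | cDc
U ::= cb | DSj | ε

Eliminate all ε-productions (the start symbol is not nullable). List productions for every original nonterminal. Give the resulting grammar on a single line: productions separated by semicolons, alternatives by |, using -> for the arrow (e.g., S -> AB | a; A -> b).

S -> b | bU; D -> b | cDc; U -> cb | DSj

Nullable set: {U}.
S -> bU: U nullable, giving b | bU.
Drop U -> ε.
Unchanged (no nullable symbols): S -> b; D -> b; D -> cDc; U -> DSj; U -> cb.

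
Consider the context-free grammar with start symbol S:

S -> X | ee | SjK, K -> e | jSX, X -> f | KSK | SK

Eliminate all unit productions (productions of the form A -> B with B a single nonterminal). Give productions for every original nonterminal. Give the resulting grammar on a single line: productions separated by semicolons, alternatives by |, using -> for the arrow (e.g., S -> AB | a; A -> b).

Unit productions: S->X.
Unit pairs (A ⇒* B via units): (S,X).
S: inherits non-unit rules of {S, X} → KSK | SK | SjK | ee | f.
K: inherits non-unit rules of {K} → e | jSX.
X: inherits non-unit rules of {X} → KSK | SK | f.

S -> f | SK | ee | KSK | SjK; K -> e | jSX; X -> f | SK | KSK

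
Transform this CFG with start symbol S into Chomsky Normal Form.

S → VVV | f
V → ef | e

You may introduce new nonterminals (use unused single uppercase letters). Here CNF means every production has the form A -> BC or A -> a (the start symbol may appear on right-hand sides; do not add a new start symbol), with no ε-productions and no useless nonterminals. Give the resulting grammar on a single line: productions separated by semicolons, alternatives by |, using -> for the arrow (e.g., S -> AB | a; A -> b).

S -> f | VC; A -> e; B -> f; C -> VV; V -> e | AB

No ε-productions.
No unit productions to eliminate.
TERM: introduce A -> e, B -> f and substitute in every rule of length ≥2.
BIN: S -> VVV becomes S -> VC, C -> VV.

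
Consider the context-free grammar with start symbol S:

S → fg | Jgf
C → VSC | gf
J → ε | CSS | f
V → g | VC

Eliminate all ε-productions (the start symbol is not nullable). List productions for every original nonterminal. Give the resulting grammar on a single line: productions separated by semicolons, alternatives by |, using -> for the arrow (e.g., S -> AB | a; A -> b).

S -> fg | gf | Jgf; C -> gf | VSC; J -> f | CSS; V -> g | VC

Nullable set: {J}.
S -> Jgf: J nullable, giving Jgf | gf.
Drop J -> ε.
Unchanged (no nullable symbols): S -> fg; C -> VSC; C -> gf; J -> CSS; J -> f; V -> VC; V -> g.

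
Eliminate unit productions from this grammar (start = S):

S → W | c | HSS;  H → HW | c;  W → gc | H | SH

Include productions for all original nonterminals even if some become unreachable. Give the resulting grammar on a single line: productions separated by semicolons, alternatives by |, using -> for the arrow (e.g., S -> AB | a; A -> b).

S -> c | HW | SH | gc | HSS; H -> c | HW; W -> c | HW | SH | gc

Unit productions: S->W, W->H.
Unit pairs (A ⇒* B via units): (S,H), (S,W), (W,H).
S: inherits non-unit rules of {H, S, W} → HSS | HW | SH | c | gc.
H: inherits non-unit rules of {H} → HW | c.
W: inherits non-unit rules of {H, W} → HW | SH | c | gc.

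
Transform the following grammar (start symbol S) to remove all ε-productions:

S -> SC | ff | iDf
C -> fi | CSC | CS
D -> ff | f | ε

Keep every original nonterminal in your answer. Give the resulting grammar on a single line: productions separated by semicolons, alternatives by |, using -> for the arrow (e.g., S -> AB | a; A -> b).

S -> SC | ff | if | iDf; C -> CS | fi | CSC; D -> f | ff

Nullable set: {D}.
S -> iDf: D nullable, giving iDf | if.
Drop D -> ε.
Unchanged (no nullable symbols): S -> SC; S -> ff; C -> CS; C -> CSC; C -> fi; D -> f; D -> ff.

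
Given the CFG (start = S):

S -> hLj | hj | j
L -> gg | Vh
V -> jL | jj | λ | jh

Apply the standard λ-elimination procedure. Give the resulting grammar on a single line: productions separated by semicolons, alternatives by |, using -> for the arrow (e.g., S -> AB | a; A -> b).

Nullable set: {V}.
L -> Vh: V nullable, giving Vh | h.
Drop V -> λ.
Unchanged (no nullable symbols): S -> hLj; S -> hj; S -> j; L -> gg; V -> jL; V -> jh; V -> jj.

S -> j | hj | hLj; L -> h | Vh | gg; V -> jL | jh | jj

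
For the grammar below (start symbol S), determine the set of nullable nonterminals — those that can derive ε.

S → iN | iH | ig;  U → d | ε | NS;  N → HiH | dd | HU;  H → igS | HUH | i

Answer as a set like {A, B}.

Directly nullable (have an ε-rule): {U}.
Not nullable: H, N, S — each has a terminal in every rule's right-hand side or depends on a non-nullable symbol.

{U}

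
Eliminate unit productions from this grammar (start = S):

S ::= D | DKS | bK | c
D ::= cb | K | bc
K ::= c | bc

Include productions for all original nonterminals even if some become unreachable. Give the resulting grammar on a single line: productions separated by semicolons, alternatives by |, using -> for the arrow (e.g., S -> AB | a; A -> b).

Unit productions: D->K, S->D.
Unit pairs (A ⇒* B via units): (D,K), (S,D), (S,K).
S: inherits non-unit rules of {D, K, S} → DKS | bK | bc | c | cb.
D: inherits non-unit rules of {D, K} → bc | c | cb.
K: inherits non-unit rules of {K} → bc | c.

S -> c | bK | bc | cb | DKS; D -> c | bc | cb; K -> c | bc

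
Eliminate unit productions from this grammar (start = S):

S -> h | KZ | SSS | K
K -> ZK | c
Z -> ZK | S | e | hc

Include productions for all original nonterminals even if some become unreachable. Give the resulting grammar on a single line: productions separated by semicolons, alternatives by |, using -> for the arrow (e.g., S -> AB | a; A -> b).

S -> c | h | KZ | ZK | SSS; K -> c | ZK; Z -> c | e | h | KZ | ZK | hc | SSS

Unit productions: S->K, Z->S.
Unit pairs (A ⇒* B via units): (S,K), (Z,K), (Z,S).
S: inherits non-unit rules of {K, S} → KZ | SSS | ZK | c | h.
K: inherits non-unit rules of {K} → ZK | c.
Z: inherits non-unit rules of {K, S, Z} → KZ | SSS | ZK | c | e | h | hc.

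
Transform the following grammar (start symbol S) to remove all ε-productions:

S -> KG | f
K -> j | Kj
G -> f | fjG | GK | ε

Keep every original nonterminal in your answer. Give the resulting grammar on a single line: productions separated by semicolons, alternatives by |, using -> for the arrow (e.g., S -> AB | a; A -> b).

S -> K | f | KG; G -> K | f | GK | fj | fjG; K -> j | Kj

Nullable set: {G}.
S -> KG: G nullable, giving K | KG.
Drop G -> ε.
G -> GK: G nullable, giving GK | K.
G -> fjG: G nullable, giving fj | fjG.
Unchanged (no nullable symbols): S -> f; G -> f; K -> Kj; K -> j.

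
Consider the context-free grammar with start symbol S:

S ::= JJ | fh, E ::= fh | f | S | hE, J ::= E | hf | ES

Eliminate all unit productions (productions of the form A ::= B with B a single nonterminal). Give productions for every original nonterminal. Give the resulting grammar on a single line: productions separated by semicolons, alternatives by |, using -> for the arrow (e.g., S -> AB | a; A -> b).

Unit productions: E->S, J->E.
Unit pairs (A ⇒* B via units): (E,S), (J,E), (J,S).
S: inherits non-unit rules of {S} → JJ | fh.
E: inherits non-unit rules of {E, S} → JJ | f | fh | hE.
J: inherits non-unit rules of {E, J, S} → ES | JJ | f | fh | hE | hf.

S -> JJ | fh; E -> f | JJ | fh | hE; J -> f | ES | JJ | fh | hE | hf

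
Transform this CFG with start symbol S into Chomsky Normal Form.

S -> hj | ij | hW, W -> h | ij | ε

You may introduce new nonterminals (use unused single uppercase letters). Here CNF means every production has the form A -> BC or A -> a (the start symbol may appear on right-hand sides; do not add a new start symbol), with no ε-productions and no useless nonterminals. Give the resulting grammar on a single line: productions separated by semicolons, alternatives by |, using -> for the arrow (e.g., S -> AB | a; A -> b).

S -> h | AB | AW | CB; A -> h; B -> j; C -> i; W -> h | CB

Nullable: {W}; after ε-elimination: S -> h | hW | hj | ij; W -> h | ij.
No unit productions to eliminate.
TERM: introduce A -> h, C -> i, B -> j and substitute in every rule of length ≥2.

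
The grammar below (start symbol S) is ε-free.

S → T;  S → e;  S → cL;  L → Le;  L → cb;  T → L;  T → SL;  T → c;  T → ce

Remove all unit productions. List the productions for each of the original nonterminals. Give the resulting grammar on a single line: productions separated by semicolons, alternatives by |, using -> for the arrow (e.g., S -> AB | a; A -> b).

Unit productions: S->T, T->L.
Unit pairs (A ⇒* B via units): (S,L), (S,T), (T,L).
S: inherits non-unit rules of {L, S, T} → Le | SL | c | cL | cb | ce | e.
L: inherits non-unit rules of {L} → Le | cb.
T: inherits non-unit rules of {L, T} → Le | SL | c | cb | ce.

S -> c | e | Le | SL | cL | cb | ce; L -> Le | cb; T -> c | Le | SL | cb | ce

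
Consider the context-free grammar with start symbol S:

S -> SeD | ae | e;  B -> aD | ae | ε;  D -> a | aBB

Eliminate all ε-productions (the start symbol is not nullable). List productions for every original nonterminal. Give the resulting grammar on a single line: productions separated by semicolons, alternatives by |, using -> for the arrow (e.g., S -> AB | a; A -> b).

Nullable set: {B}.
Drop B -> ε.
D -> aBB: B, B nullable, giving a | aB | aBB.
Unchanged (no nullable symbols): S -> SeD; S -> ae; S -> e; B -> aD; B -> ae; D -> a.

S -> e | ae | SeD; B -> aD | ae; D -> a | aB | aBB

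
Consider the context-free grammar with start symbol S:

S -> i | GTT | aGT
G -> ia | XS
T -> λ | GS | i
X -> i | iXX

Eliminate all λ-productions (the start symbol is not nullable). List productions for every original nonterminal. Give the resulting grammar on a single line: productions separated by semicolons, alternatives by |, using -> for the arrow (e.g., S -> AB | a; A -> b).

S -> G | i | GT | aG | GTT | aGT; G -> XS | ia; T -> i | GS; X -> i | iXX

Nullable set: {T}.
S -> GTT: T, T nullable, giving G | GT | GTT.
S -> aGT: T nullable, giving aG | aGT.
Drop T -> λ.
Unchanged (no nullable symbols): S -> i; G -> XS; G -> ia; T -> GS; T -> i; X -> i; X -> iXX.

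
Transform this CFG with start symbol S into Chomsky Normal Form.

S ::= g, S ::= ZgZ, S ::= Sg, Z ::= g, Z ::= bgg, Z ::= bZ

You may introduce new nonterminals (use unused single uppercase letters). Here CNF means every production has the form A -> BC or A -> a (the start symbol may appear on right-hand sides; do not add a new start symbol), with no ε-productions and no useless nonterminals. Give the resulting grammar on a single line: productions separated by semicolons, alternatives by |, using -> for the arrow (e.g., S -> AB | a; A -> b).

No ε-productions.
No unit productions to eliminate.
TERM: introduce B -> b, A -> g and substitute in every rule of length ≥2.
BIN: S -> ZAZ becomes S -> ZC, C -> AZ; Z -> BAA becomes Z -> BD, D -> AA.

S -> g | SA | ZC; A -> g; B -> b; C -> AZ; D -> AA; Z -> g | BD | BZ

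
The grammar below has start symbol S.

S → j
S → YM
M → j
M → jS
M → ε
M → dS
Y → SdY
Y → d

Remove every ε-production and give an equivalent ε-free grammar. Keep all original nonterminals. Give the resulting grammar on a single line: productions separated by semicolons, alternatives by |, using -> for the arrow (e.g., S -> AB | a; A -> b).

Nullable set: {M}.
S -> YM: M nullable, giving Y | YM.
Drop M -> ε.
Unchanged (no nullable symbols): S -> j; M -> dS; M -> j; M -> jS; Y -> SdY; Y -> d.

S -> Y | j | YM; M -> j | dS | jS; Y -> d | SdY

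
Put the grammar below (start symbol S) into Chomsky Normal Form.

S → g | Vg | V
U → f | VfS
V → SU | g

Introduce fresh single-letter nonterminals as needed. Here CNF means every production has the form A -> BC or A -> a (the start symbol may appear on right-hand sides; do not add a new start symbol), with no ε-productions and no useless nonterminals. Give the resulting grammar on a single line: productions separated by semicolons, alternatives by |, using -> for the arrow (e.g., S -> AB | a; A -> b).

S -> g | SU | VA; A -> g; B -> f; C -> BS; U -> f | VC; V -> g | SU

No ε-productions.
After unit-elimination: S -> g | SU | Vg; U -> f | VfS; V -> g | SU.
TERM: introduce B -> f, A -> g and substitute in every rule of length ≥2.
BIN: U -> VBS becomes U -> VC, C -> BS.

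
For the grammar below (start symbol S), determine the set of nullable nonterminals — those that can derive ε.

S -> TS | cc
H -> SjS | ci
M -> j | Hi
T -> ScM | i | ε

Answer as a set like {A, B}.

Directly nullable (have an ε-rule): {T}.
Not nullable: H, M, S — each has a terminal in every rule's right-hand side or depends on a non-nullable symbol.

{T}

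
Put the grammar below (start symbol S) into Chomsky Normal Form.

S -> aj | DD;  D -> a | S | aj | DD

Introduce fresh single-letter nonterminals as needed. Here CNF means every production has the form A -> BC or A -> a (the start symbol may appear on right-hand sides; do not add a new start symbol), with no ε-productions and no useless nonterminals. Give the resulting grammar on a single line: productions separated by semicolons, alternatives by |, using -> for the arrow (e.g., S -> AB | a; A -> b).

S -> AB | DD; A -> a; B -> j; D -> a | AB | DD

No ε-productions.
After unit-elimination: S -> DD | aj; D -> a | DD | aj.
TERM: introduce A -> a, B -> j and substitute in every rule of length ≥2.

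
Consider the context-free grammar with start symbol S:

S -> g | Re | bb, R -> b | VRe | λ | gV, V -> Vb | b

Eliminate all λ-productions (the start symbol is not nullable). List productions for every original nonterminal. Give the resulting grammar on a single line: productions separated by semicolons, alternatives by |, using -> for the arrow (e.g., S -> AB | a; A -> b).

Nullable set: {R}.
S -> Re: R nullable, giving Re | e.
Drop R -> λ.
R -> VRe: R nullable, giving VRe | Ve.
Unchanged (no nullable symbols): S -> bb; S -> g; R -> b; R -> gV; V -> Vb; V -> b.

S -> e | g | Re | bb; R -> b | Ve | gV | VRe; V -> b | Vb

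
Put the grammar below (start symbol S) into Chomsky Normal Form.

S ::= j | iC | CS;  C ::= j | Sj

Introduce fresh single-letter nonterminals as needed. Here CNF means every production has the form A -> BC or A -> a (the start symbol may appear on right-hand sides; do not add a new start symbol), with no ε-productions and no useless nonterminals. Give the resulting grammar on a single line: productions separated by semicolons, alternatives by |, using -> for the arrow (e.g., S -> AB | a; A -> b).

S -> j | BC | CS; A -> j; B -> i; C -> j | SA

No ε-productions.
No unit productions to eliminate.
TERM: introduce B -> i, A -> j and substitute in every rule of length ≥2.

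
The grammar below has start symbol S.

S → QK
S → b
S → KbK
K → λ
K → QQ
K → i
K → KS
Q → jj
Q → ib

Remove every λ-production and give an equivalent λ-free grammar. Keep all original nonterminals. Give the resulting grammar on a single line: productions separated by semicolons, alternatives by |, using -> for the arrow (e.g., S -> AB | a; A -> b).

S -> Q | b | Kb | QK | bK | KbK; K -> S | i | KS | QQ; Q -> ib | jj

Nullable set: {K}.
S -> KbK: K, K nullable, giving Kb | KbK | b | bK.
S -> QK: K nullable, giving Q | QK.
Drop K -> λ.
K -> KS: K nullable, giving KS | S.
Unchanged (no nullable symbols): S -> b; K -> QQ; K -> i; Q -> ib; Q -> jj.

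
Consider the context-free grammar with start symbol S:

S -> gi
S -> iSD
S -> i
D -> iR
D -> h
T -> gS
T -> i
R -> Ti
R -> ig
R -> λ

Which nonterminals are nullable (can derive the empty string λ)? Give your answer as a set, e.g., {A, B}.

Directly nullable (have an ε-rule): {R}.
Not nullable: D, S, T — each has a terminal in every rule's right-hand side or depends on a non-nullable symbol.

{R}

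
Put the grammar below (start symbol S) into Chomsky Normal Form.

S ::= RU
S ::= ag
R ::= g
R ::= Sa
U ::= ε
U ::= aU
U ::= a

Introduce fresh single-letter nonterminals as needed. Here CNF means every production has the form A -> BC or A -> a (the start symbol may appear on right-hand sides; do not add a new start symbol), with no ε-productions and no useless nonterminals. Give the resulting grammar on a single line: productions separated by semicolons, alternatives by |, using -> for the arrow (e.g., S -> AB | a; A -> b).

S -> g | AB | RU | SA; A -> a; B -> g; R -> g | SA; U -> a | AU

Nullable: {U}; after ε-elimination: S -> R | RU | ag; R -> g | Sa; U -> a | aU.
After unit-elimination: S -> g | RU | Sa | ag; R -> g | Sa; U -> a | aU.
TERM: introduce A -> a, B -> g and substitute in every rule of length ≥2.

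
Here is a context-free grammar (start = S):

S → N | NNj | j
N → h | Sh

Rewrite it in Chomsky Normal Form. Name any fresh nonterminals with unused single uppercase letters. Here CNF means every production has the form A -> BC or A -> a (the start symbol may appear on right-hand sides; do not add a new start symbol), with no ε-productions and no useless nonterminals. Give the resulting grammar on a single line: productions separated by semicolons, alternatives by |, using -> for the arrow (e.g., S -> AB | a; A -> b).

S -> h | j | NC | SA; A -> h; B -> j; C -> NB; N -> h | SA

No ε-productions.
After unit-elimination: S -> h | j | Sh | NNj; N -> h | Sh.
TERM: introduce A -> h, B -> j and substitute in every rule of length ≥2.
BIN: S -> NNB becomes S -> NC, C -> NB.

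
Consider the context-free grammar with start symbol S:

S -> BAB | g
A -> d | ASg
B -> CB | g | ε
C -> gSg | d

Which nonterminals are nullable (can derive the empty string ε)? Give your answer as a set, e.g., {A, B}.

{B}

Directly nullable (have an ε-rule): {B}.
Not nullable: A, C, S — each has a terminal in every rule's right-hand side or depends on a non-nullable symbol.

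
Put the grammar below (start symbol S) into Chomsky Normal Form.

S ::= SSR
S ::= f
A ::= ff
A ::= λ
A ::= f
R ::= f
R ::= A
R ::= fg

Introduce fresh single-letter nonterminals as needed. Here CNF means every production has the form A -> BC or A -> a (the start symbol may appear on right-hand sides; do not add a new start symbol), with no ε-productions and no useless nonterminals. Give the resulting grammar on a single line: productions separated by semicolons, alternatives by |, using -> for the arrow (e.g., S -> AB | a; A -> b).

Nullable: {A, R}; after ε-elimination: S -> f | SS | SSR; A -> f | ff; R -> A | f | fg.
After unit-elimination: S -> f | SS | SSR; A -> f | ff; R -> f | ff | fg.
TERM: introduce B -> f, C -> g and substitute in every rule of length ≥2.
BIN: S -> SSR becomes S -> SD, D -> SR.
Drop unreachable/unproductive: A.

S -> f | SD | SS; B -> f; C -> g; D -> SR; R -> f | BB | BC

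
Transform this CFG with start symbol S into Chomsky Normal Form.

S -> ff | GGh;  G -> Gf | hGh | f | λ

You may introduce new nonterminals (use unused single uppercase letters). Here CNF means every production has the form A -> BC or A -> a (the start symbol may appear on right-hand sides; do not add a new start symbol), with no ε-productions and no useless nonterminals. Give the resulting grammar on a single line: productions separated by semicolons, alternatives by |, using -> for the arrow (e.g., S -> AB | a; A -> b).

S -> h | AA | GB | GD; A -> f; B -> h; C -> GB; D -> GB; G -> f | BB | BC | GA

Nullable: {G}; after ε-elimination: S -> h | Gh | ff | GGh; G -> f | Gf | hh | hGh.
No unit productions to eliminate.
TERM: introduce A -> f, B -> h and substitute in every rule of length ≥2.
BIN: G -> BGB becomes G -> BC, C -> GB; S -> GGB becomes S -> GD, D -> GB.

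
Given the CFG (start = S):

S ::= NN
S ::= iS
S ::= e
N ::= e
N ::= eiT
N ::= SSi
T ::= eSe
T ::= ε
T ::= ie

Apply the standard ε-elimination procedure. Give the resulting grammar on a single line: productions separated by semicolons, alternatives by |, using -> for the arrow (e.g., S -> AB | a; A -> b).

S -> e | NN | iS; N -> e | ei | SSi | eiT; T -> ie | eSe

Nullable set: {T}.
N -> eiT: T nullable, giving ei | eiT.
Drop T -> ε.
Unchanged (no nullable symbols): S -> NN; S -> e; S -> iS; N -> SSi; N -> e; T -> eSe; T -> ie.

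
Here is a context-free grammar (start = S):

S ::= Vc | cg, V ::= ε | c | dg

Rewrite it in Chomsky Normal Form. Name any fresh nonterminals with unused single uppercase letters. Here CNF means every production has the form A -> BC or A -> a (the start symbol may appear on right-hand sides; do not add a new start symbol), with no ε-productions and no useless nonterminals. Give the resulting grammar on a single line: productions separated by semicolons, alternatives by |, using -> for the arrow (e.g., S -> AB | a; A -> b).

S -> c | AB | VA; A -> c; B -> g; C -> d; V -> c | CB

Nullable: {V}; after ε-elimination: S -> c | Vc | cg; V -> c | dg.
No unit productions to eliminate.
TERM: introduce A -> c, C -> d, B -> g and substitute in every rule of length ≥2.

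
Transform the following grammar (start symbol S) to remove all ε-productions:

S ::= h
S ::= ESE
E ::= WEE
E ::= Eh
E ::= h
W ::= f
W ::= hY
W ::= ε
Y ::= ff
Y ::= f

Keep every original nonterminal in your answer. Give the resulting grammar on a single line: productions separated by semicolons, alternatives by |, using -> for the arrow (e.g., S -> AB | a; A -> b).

S -> h | ESE; E -> h | EE | Eh | WEE; W -> f | hY; Y -> f | ff

Nullable set: {W}.
E -> WEE: W nullable, giving EE | WEE.
Drop W -> ε.
Unchanged (no nullable symbols): S -> ESE; S -> h; E -> Eh; E -> h; W -> f; W -> hY; Y -> f; Y -> ff.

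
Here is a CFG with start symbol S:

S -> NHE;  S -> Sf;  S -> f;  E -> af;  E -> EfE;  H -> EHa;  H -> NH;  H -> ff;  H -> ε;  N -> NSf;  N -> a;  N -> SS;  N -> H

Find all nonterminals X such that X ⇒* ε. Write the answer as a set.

{H, N}

Directly nullable (have an ε-rule): {H}.
N is nullable via N -> H (every symbol on the right is already known nullable).
Not nullable: E, S — each has a terminal in every rule's right-hand side or depends on a non-nullable symbol.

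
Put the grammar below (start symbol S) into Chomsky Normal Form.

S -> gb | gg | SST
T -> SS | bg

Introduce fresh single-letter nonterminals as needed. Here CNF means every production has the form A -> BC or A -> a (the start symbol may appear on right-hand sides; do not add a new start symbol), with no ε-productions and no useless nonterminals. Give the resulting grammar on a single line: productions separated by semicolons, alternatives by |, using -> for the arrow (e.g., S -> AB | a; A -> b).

No ε-productions.
No unit productions to eliminate.
TERM: introduce B -> b, A -> g and substitute in every rule of length ≥2.
BIN: S -> SST becomes S -> SC, C -> ST.

S -> AA | AB | SC; A -> g; B -> b; C -> ST; T -> BA | SS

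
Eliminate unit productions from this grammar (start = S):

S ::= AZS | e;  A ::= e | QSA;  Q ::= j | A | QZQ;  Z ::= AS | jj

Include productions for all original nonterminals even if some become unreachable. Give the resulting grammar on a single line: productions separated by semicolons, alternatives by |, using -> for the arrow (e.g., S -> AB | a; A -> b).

Unit productions: Q->A.
Unit pairs (A ⇒* B via units): (Q,A).
S: inherits non-unit rules of {S} → AZS | e.
A: inherits non-unit rules of {A} → QSA | e.
Q: inherits non-unit rules of {A, Q} → QSA | QZQ | e | j.
Z: inherits non-unit rules of {Z} → AS | jj.

S -> e | AZS; A -> e | QSA; Q -> e | j | QSA | QZQ; Z -> AS | jj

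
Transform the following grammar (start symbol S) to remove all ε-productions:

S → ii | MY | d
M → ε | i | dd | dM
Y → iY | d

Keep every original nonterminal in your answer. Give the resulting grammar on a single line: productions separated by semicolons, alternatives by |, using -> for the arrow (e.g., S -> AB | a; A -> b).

Nullable set: {M}.
S -> MY: M nullable, giving MY | Y.
Drop M -> ε.
M -> dM: M nullable, giving d | dM.
Unchanged (no nullable symbols): S -> d; S -> ii; M -> dd; M -> i; Y -> d; Y -> iY.

S -> Y | d | MY | ii; M -> d | i | dM | dd; Y -> d | iY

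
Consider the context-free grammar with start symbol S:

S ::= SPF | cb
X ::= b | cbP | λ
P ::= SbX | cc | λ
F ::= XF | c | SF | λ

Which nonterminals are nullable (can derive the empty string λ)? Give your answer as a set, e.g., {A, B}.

{F, P, X}

Directly nullable (have an ε-rule): {F, P, X}.
Not nullable: S — each has a terminal in every rule's right-hand side or depends on a non-nullable symbol.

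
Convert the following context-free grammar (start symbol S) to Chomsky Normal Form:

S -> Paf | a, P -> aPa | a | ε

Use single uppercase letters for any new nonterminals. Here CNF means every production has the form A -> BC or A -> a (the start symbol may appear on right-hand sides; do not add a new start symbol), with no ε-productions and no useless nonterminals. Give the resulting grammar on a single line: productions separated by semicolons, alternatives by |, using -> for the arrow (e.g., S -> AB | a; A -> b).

S -> a | AB | PD; A -> a; B -> f; C -> PA; D -> AB; P -> a | AA | AC

Nullable: {P}; after ε-elimination: S -> a | af | Paf; P -> a | aa | aPa.
No unit productions to eliminate.
TERM: introduce A -> a, B -> f and substitute in every rule of length ≥2.
BIN: P -> APA becomes P -> AC, C -> PA; S -> PAB becomes S -> PD, D -> AB.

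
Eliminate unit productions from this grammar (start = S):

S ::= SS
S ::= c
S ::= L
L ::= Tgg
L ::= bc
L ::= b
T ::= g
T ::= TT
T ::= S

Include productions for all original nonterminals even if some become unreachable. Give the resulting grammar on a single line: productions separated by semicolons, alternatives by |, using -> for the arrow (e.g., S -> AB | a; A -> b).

Unit productions: S->L, T->S.
Unit pairs (A ⇒* B via units): (S,L), (T,L), (T,S).
S: inherits non-unit rules of {L, S} → SS | Tgg | b | bc | c.
L: inherits non-unit rules of {L} → Tgg | b | bc.
T: inherits non-unit rules of {L, S, T} → SS | TT | Tgg | b | bc | c | g.

S -> b | c | SS | bc | Tgg; L -> b | bc | Tgg; T -> b | c | g | SS | TT | bc | Tgg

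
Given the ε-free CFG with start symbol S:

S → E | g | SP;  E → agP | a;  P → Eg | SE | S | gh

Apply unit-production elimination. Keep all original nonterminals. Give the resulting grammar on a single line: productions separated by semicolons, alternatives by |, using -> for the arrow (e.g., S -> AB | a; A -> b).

Unit productions: P->S, S->E.
Unit pairs (A ⇒* B via units): (P,E), (P,S), (S,E).
S: inherits non-unit rules of {E, S} → SP | a | agP | g.
E: inherits non-unit rules of {E} → a | agP.
P: inherits non-unit rules of {E, P, S} → Eg | SE | SP | a | agP | g | gh.

S -> a | g | SP | agP; E -> a | agP; P -> a | g | Eg | SE | SP | gh | agP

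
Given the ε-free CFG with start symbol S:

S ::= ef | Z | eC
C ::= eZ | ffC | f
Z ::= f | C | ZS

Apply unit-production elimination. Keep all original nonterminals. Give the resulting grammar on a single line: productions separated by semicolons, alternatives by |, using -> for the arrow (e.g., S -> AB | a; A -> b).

Unit productions: S->Z, Z->C.
Unit pairs (A ⇒* B via units): (S,C), (S,Z), (Z,C).
S: inherits non-unit rules of {C, S, Z} → ZS | eC | eZ | ef | f | ffC.
C: inherits non-unit rules of {C} → eZ | f | ffC.
Z: inherits non-unit rules of {C, Z} → ZS | eZ | f | ffC.

S -> f | ZS | eC | eZ | ef | ffC; C -> f | eZ | ffC; Z -> f | ZS | eZ | ffC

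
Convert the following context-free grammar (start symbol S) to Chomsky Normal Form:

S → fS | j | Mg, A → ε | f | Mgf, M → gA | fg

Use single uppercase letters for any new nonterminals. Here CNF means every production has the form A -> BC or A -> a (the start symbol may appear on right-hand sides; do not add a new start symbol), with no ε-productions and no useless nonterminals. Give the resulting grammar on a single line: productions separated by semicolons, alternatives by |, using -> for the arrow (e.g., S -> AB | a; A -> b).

S -> j | CS | MB; A -> f | MD; B -> g; C -> f; D -> BC; M -> g | BA | CB

Nullable: {A}; after ε-elimination: S -> j | Mg | fS; A -> f | Mgf; M -> g | fg | gA.
No unit productions to eliminate.
TERM: introduce C -> f, B -> g and substitute in every rule of length ≥2.
BIN: A -> MBC becomes A -> MD, D -> BC.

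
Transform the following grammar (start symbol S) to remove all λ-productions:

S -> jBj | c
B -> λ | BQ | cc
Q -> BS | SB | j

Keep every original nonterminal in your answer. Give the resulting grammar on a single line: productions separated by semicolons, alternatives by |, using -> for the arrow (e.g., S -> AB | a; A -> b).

S -> c | jj | jBj; B -> Q | BQ | cc; Q -> S | j | BS | SB

Nullable set: {B}.
S -> jBj: B nullable, giving jBj | jj.
Drop B -> λ.
B -> BQ: B nullable, giving BQ | Q.
Q -> BS: B nullable, giving BS | S.
Q -> SB: B nullable, giving S | SB.
Unchanged (no nullable symbols): S -> c; B -> cc; Q -> j.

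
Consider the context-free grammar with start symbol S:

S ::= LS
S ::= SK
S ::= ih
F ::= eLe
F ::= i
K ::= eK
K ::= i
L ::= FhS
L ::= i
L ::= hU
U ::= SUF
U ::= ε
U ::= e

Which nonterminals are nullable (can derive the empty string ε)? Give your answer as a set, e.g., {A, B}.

{U}

Directly nullable (have an ε-rule): {U}.
Not nullable: F, K, L, S — each has a terminal in every rule's right-hand side or depends on a non-nullable symbol.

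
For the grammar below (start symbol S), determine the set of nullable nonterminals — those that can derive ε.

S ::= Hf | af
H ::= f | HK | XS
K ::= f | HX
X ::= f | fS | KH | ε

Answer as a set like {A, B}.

Directly nullable (have an ε-rule): {X}.
Not nullable: H, K, S — each has a terminal in every rule's right-hand side or depends on a non-nullable symbol.

{X}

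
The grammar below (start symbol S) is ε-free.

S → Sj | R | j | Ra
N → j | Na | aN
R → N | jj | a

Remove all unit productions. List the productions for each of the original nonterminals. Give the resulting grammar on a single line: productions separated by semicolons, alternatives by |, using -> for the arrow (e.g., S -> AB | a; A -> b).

Unit productions: R->N, S->R.
Unit pairs (A ⇒* B via units): (R,N), (S,N), (S,R).
S: inherits non-unit rules of {N, R, S} → Na | Ra | Sj | a | aN | j | jj.
N: inherits non-unit rules of {N} → Na | aN | j.
R: inherits non-unit rules of {N, R} → Na | a | aN | j | jj.

S -> a | j | Na | Ra | Sj | aN | jj; N -> j | Na | aN; R -> a | j | Na | aN | jj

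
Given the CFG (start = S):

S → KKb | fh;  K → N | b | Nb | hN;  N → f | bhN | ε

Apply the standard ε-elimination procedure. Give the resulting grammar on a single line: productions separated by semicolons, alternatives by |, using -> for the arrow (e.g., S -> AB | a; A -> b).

Nullable set: {K, N}.
S -> KKb: K, K nullable, giving KKb | Kb | b.
K -> N: N nullable, giving N.
K -> Nb: N nullable, giving Nb | b.
K -> hN: N nullable, giving h | hN.
Drop N -> ε.
N -> bhN: N nullable, giving bh | bhN.
Unchanged (no nullable symbols): S -> fh; K -> b; N -> f.

S -> b | Kb | fh | KKb; K -> N | b | h | Nb | hN; N -> f | bh | bhN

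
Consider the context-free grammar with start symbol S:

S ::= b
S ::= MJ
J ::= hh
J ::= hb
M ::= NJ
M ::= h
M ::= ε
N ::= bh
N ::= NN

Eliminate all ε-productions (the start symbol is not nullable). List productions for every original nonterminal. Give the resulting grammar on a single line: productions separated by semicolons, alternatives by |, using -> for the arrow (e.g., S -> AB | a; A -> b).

S -> J | b | MJ; J -> hb | hh; M -> h | NJ; N -> NN | bh

Nullable set: {M}.
S -> MJ: M nullable, giving J | MJ.
Drop M -> ε.
Unchanged (no nullable symbols): S -> b; J -> hb; J -> hh; M -> NJ; M -> h; N -> NN; N -> bh.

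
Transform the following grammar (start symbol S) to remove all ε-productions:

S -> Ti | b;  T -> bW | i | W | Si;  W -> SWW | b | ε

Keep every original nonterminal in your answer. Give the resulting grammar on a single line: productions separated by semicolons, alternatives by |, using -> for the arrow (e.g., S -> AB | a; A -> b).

Nullable set: {T, W}.
S -> Ti: T nullable, giving Ti | i.
T -> W: W nullable, giving W.
T -> bW: W nullable, giving b | bW.
Drop W -> ε.
W -> SWW: W, W nullable, giving S | SW | SWW.
Unchanged (no nullable symbols): S -> b; T -> Si; T -> i; W -> b.

S -> b | i | Ti; T -> W | b | i | Si | bW; W -> S | b | SW | SWW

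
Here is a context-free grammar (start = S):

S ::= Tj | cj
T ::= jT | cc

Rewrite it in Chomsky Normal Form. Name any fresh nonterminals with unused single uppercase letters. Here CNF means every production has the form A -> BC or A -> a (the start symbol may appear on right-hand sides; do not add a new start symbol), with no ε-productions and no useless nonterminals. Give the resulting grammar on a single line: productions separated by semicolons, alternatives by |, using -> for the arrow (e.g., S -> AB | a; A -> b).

S -> BA | TA; A -> j; B -> c; T -> AT | BB

No ε-productions.
No unit productions to eliminate.
TERM: introduce B -> c, A -> j and substitute in every rule of length ≥2.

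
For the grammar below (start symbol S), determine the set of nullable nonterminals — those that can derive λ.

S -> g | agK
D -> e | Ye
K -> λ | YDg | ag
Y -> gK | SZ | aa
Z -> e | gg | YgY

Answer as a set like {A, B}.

Directly nullable (have an ε-rule): {K}.
Not nullable: D, S, Y, Z — each has a terminal in every rule's right-hand side or depends on a non-nullable symbol.

{K}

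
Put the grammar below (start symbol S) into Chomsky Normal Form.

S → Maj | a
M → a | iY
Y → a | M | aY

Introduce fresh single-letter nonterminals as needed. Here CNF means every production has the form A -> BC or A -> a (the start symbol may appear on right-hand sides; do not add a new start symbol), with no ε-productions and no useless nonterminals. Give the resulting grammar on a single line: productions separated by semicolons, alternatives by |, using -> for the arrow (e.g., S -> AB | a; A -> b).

S -> a | MD; A -> i; B -> a; C -> j; D -> BC; M -> a | AY; Y -> a | AY | BY

No ε-productions.
After unit-elimination: S -> a | Maj; M -> a | iY; Y -> a | aY | iY.
TERM: introduce B -> a, A -> i, C -> j and substitute in every rule of length ≥2.
BIN: S -> MBC becomes S -> MD, D -> BC.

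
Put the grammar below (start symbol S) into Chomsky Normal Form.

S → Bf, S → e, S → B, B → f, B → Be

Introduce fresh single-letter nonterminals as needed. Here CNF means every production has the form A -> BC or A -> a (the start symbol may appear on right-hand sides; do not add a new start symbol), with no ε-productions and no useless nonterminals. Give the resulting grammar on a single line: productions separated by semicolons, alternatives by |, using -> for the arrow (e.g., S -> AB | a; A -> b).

No ε-productions.
After unit-elimination: S -> e | f | Be | Bf; B -> f | Be.
TERM: introduce A -> e, C -> f and substitute in every rule of length ≥2.

S -> e | f | BA | BC; A -> e; B -> f | BA; C -> f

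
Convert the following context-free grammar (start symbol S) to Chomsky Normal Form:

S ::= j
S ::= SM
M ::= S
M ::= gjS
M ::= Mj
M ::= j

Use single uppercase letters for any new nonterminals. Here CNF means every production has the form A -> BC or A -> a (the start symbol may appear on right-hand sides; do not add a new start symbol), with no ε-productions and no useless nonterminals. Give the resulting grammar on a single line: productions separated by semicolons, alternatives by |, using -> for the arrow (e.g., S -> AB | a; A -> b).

No ε-productions.
After unit-elimination: S -> j | SM; M -> j | Mj | SM | gjS.
TERM: introduce B -> g, A -> j and substitute in every rule of length ≥2.
BIN: M -> BAS becomes M -> BC, C -> AS.

S -> j | SM; A -> j; B -> g; C -> AS; M -> j | BC | MA | SM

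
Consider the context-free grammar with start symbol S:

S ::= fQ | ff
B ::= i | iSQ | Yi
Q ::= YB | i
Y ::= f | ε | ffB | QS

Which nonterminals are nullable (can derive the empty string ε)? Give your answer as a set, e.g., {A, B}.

{Y}

Directly nullable (have an ε-rule): {Y}.
Not nullable: B, Q, S — each has a terminal in every rule's right-hand side or depends on a non-nullable symbol.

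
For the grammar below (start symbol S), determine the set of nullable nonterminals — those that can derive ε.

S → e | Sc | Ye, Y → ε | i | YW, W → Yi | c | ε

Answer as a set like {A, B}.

{W, Y}

Directly nullable (have an ε-rule): {W, Y}.
Not nullable: S — each has a terminal in every rule's right-hand side or depends on a non-nullable symbol.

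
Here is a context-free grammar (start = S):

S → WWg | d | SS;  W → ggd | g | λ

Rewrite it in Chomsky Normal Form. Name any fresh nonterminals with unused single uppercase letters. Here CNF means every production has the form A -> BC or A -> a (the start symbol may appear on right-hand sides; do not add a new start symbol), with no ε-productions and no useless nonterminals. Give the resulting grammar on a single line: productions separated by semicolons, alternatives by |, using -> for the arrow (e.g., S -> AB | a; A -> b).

S -> d | g | SS | WA | WC; A -> g; B -> d; C -> WA; D -> AB; W -> g | AD

Nullable: {W}; after ε-elimination: S -> d | g | SS | Wg | WWg; W -> g | ggd.
No unit productions to eliminate.
TERM: introduce B -> d, A -> g and substitute in every rule of length ≥2.
BIN: S -> WWA becomes S -> WC, C -> WA; W -> AAB becomes W -> AD, D -> AB.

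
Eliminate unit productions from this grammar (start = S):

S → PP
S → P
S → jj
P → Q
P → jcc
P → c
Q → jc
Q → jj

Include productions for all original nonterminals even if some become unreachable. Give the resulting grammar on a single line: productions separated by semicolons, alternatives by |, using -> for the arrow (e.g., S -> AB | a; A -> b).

S -> c | PP | jc | jj | jcc; P -> c | jc | jj | jcc; Q -> jc | jj

Unit productions: P->Q, S->P.
Unit pairs (A ⇒* B via units): (P,Q), (S,P), (S,Q).
S: inherits non-unit rules of {P, Q, S} → PP | c | jc | jcc | jj.
P: inherits non-unit rules of {P, Q} → c | jc | jcc | jj.
Q: inherits non-unit rules of {Q} → jc | jj.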